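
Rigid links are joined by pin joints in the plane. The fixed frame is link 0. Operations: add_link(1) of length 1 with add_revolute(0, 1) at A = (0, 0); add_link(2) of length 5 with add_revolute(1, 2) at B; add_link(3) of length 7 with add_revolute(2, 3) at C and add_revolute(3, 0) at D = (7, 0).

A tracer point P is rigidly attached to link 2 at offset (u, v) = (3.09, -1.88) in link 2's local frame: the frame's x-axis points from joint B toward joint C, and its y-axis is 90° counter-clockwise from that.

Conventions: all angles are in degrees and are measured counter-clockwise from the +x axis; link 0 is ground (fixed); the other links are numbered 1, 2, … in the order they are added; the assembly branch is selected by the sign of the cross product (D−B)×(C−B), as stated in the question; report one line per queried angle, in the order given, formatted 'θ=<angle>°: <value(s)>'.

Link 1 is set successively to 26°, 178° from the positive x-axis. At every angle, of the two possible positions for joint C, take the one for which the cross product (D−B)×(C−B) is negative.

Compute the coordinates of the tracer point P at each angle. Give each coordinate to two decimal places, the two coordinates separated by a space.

A=(0,0), D=(7.00,0)
θ=26°: B = A + 1.00·(cos26°, sin26°) = (0.8988, 0.4384)
θ=26°: |BD| = 6.1169
θ=26°: circle(B,5.00) ∩ circle(D,7.00): a=1.0967, h=4.8782
θ=26°:   candidates: C₊=(2.3423,5.2255) cross=29.840; C₋=(1.6431,-4.5059) cross=-29.840
θ=26°:   branch - wants cross < 0 → take C=(1.6431,-4.5059) (cross=-29.840)
θ=26°: ex = (C−B)/|BC| = (0.1489,-0.9889); ey = (0.9889,0.1489)
θ=26°: P = B + 3.09·ex + -1.88·ey = (-0.5003,-2.8971)
θ=178°: B = A + 1.00·(cos178°, sin178°) = (-0.9994, 0.0349)
θ=178°: |BD| = 7.9995
θ=178°: circle(B,5.00) ∩ circle(D,7.00): a=2.4996, h=4.3303
θ=178°:   candidates: C₊=(1.5191,4.3543) cross=34.640; C₋=(1.4813,-4.3063) cross=-34.640
θ=178°:   branch - wants cross < 0 → take C=(1.4813,-4.3063) (cross=-34.640)
θ=178°: ex = (C−B)/|BC| = (0.4961,-0.8682); ey = (0.8682,0.4961)
θ=178°: P = B + 3.09·ex + -1.88·ey = (-1.0986,-3.5807)

θ=26°: -0.50 -2.90
θ=178°: -1.10 -3.58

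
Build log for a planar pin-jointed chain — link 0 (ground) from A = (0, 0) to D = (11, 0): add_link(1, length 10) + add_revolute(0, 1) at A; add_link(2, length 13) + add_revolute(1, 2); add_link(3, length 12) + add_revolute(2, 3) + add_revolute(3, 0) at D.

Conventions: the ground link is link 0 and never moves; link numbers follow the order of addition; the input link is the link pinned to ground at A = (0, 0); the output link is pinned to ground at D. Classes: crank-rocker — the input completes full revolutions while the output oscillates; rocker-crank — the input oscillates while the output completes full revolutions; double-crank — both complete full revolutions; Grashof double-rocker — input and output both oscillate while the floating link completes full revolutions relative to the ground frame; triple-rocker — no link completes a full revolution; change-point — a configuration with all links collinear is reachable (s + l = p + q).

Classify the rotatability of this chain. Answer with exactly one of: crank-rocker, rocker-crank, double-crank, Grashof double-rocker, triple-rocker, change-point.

lengths: ground=11, input=10, coupler=13, output=12
sorted: s=10 (shortest), l=13 (longest), p+q=23
s + l = 23 vs p + q = 23
s + l = p + q → change-point (collinear configuration reachable)

change-point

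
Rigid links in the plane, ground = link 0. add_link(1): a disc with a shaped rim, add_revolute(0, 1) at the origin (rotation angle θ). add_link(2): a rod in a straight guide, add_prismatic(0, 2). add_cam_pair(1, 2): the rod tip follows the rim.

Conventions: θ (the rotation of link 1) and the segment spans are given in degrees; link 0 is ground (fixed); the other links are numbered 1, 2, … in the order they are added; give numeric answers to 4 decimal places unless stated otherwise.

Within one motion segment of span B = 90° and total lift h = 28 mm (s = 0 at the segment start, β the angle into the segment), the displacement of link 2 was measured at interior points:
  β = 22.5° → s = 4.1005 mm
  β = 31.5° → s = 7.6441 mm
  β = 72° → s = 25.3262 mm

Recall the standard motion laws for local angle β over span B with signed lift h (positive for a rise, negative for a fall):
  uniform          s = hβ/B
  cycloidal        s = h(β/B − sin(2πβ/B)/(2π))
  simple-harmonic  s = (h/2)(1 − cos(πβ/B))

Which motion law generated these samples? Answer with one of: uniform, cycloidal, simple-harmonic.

candidates at β/B = r: uniform s = h·r (linear in β); cycloidal s = h·(r − sin(2πr)/(2π)); simple-harmonic s = (h/2)(1 − cos(πr))
β=22.5°: printed 4.1005 | uniform 7.0000, cycloidal 2.5437, simple-harmonic 4.1005
β=31.5°: printed 7.6441 | uniform 9.8000, cycloidal 6.1947, simple-harmonic 7.6441
β=72°: printed 25.3262 | uniform 22.4000, cycloidal 26.6382, simple-harmonic 25.3262
only one law matches every sample → simple-harmonic

simple-harmonic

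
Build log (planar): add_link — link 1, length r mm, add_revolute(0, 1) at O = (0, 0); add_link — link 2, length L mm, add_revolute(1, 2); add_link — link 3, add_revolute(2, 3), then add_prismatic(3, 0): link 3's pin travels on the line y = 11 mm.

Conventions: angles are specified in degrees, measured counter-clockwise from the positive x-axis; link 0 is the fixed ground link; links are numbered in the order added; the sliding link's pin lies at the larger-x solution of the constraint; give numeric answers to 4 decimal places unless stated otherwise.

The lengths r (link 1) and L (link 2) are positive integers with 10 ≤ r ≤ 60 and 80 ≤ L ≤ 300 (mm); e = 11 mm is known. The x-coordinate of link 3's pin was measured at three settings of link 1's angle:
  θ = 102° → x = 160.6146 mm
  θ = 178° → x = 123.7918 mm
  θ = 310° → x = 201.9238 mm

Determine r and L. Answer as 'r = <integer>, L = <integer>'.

constraint per measurement: (x − r cos θ)² + (r sin θ − e)² = L²
subtracting the θ₁ and θ₂ equations cancels the r² and L² terms:
r = (x₁² − x₂²) / (2[(x₁cos θ₁ + e sin θ₁) − (x₂cos θ₂ + e sin θ₂)]) = 52.0000 → r = 52
L² = (x₁ − r cos θ₁)² + (r sin θ₁ − e)² = 30975.9888 → L = 176.0000 → L = 176
check at θ₃=310°: x = 201.9238 (printed 201.9238) ✓

r = 52, L = 176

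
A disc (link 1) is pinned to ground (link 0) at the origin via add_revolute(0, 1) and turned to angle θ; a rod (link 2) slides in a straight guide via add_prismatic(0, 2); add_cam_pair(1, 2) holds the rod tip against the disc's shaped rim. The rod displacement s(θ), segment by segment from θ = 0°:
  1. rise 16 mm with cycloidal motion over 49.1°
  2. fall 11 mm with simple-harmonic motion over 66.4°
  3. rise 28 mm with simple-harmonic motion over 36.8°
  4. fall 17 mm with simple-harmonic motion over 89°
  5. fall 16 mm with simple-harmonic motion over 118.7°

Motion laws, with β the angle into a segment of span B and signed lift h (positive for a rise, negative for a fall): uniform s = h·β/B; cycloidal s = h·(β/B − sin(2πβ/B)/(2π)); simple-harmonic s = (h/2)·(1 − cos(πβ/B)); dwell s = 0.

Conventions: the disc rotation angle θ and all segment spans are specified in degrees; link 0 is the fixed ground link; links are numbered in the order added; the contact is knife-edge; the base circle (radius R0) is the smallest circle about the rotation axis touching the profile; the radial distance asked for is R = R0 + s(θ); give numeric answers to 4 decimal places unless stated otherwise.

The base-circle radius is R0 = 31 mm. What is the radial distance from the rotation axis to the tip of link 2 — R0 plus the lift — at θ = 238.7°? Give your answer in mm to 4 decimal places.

segment 1 (0° to 49.1°, cycloidal, h = 16) is passed completely: s = 0.0000 + (16) = 16.0000
segment 2 (49.1° to 115.5°, simple-harmonic, h = -11) is passed completely: s = 16.0000 + (-11) = 5.0000
segment 3 (115.5° to 152.3°, simple-harmonic, h = 28) is passed completely: s = 5.0000 + (28) = 33.0000
θ = 238.7° falls in segment 4 (152.3° to 241.3°, simple-harmonic, h = -17): β = 238.7 − 152.3 = 86.4°, B = 89°; Δs = -17/2·(1 − cos(π·0.9708)) = -16.9642; s = 33.0000 − 16.9642 = 16.0358
R = R0 + s = 31 + 16.0358 = 47.0358

47.0358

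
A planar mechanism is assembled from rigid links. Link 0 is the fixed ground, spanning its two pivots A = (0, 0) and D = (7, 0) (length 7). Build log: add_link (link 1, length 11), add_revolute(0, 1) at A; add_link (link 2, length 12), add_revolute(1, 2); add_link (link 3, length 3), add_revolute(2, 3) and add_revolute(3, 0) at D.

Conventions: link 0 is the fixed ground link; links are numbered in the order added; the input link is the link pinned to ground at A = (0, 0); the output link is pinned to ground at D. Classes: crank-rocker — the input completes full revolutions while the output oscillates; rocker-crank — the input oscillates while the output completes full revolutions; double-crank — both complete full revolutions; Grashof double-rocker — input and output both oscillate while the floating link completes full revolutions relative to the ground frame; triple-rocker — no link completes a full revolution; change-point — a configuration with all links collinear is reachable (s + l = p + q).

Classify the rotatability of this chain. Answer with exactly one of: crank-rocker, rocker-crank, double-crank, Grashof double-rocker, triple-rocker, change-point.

lengths: ground=7, input=11, coupler=12, output=3
sorted: s=3 (shortest), l=12 (longest), p+q=18
s + l = 15 vs p + q = 18
s + l < p + q (Grashof) with shortest = output link → rocker-crank

rocker-crank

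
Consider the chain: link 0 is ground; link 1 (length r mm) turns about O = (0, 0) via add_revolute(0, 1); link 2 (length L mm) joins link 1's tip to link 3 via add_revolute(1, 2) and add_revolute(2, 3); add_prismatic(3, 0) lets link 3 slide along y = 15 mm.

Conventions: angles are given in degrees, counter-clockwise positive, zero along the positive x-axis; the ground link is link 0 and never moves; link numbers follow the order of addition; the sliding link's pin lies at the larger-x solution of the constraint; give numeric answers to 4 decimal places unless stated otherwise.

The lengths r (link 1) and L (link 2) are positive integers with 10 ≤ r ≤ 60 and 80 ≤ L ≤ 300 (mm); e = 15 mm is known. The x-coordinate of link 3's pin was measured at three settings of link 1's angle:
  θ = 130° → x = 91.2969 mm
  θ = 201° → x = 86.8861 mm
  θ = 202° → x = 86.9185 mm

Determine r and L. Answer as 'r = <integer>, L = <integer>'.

constraint per measurement: (x − r cos θ)² + (r sin θ − e)² = L²
subtracting the θ₁ and θ₂ equations cancels the r² and L² terms:
r = (x₁² − x₂²) / (2[(x₁cos θ₁ + e sin θ₁) − (x₂cos θ₂ + e sin θ₂)]) = 9.9999 → r = 10
L² = (x₁ − r cos θ₁)² + (r sin θ₁ − e)² = 9604.0009 → L = 98.0000 → L = 98
check at θ₃=202°: x = 86.9185 (printed 86.9185) ✓

r = 10, L = 98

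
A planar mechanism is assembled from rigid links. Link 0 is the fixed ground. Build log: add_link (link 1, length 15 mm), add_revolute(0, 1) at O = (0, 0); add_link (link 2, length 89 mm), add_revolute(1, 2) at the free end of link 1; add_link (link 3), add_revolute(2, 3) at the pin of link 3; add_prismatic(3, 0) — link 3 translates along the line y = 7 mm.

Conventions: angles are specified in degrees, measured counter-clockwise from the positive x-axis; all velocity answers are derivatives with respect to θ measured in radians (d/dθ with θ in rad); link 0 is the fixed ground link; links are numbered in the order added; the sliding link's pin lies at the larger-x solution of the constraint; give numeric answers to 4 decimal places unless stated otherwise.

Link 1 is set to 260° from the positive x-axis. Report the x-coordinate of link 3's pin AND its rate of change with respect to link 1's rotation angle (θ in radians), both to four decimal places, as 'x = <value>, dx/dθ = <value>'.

geometry: r = 15 mm, L = 89 mm, e = 7 mm
crank pin P = (r cos θ, r sin θ) = (-2.604723, -14.772116)
h = r sin θ − e = -14.772116 − 7 = -21.772116
x = r cos θ + √(L² − h²) = -2.604723 + 86.295857 = 83.691134
dx/dθ = −r sin θ − h·r cos θ/√(L² − h²) (θ in radians; h = -21.772116) = 14.114955

x = 83.6911, dx/dθ = 14.1150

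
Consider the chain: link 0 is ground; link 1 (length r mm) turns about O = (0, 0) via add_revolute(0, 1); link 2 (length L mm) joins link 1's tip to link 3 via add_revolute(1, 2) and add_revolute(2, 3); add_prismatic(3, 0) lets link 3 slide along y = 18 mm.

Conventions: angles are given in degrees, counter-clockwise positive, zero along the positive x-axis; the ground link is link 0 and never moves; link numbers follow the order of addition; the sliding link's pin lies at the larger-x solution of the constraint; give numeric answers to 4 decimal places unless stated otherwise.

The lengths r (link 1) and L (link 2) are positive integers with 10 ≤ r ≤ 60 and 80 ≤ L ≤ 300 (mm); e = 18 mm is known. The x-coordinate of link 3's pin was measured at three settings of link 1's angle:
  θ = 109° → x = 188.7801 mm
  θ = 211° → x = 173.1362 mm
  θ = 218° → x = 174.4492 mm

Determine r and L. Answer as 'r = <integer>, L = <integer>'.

constraint per measurement: (x − r cos θ)² + (r sin θ − e)² = L²
subtracting the θ₁ and θ₂ equations cancels the r² and L² terms:
r = (x₁² − x₂²) / (2[(x₁cos θ₁ + e sin θ₁) − (x₂cos θ₂ + e sin θ₂)]) = 24.9999 → r = 25
L² = (x₁ − r cos θ₁)² + (r sin θ₁ − e)² = 38808.9989 → L = 197.0000 → L = 197
check at θ₃=218°: x = 174.4492 (printed 174.4492) ✓

r = 25, L = 197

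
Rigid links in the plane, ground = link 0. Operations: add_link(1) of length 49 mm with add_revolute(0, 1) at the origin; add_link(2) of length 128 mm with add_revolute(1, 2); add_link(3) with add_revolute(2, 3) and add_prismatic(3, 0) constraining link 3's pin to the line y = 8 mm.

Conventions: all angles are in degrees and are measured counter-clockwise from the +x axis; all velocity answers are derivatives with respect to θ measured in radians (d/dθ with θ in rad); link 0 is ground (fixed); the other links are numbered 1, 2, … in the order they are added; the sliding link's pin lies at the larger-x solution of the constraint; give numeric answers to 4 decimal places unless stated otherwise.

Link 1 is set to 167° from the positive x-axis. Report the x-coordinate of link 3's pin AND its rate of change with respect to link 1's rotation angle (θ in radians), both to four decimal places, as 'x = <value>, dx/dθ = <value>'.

geometry: r = 49 mm, L = 128 mm, e = 8 mm
crank pin P = (r cos θ, r sin θ) = (-47.744133, 11.022602)
h = r sin θ − e = 11.022602 − 8 = 3.022602
x = r cos θ + √(L² − h²) = -47.744133 + 127.964307 = 80.220174
dx/dθ = −r sin θ − h·r cos θ/√(L² − h²) (θ in radians; h = 3.022602) = -9.894854

x = 80.2202, dx/dθ = -9.8949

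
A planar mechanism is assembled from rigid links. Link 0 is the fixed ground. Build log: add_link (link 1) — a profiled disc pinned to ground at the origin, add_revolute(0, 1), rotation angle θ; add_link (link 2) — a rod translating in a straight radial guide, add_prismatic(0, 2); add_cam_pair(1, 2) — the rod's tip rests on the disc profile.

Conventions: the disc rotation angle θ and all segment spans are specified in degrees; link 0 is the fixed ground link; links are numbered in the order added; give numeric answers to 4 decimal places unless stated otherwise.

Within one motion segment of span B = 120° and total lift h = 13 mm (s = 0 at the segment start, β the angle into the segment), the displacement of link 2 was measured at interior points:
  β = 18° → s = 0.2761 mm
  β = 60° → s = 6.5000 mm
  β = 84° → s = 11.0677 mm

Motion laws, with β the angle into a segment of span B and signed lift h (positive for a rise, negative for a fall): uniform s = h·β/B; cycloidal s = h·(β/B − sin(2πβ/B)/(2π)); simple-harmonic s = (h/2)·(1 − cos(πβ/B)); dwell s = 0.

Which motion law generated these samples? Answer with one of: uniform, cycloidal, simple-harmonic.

candidates at β/B = r: uniform s = h·r (linear in β); cycloidal s = h·(r − sin(2πr)/(2π)); simple-harmonic s = (h/2)(1 − cos(πr))
β=18°: printed 0.2761 | uniform 1.9500, cycloidal 0.2761, simple-harmonic 0.7085
β=60°: printed 6.5000 | uniform 6.5000, cycloidal 6.5000, simple-harmonic 6.5000
β=84°: printed 11.0677 | uniform 9.1000, cycloidal 11.0677, simple-harmonic 10.3206
only one law matches every sample → cycloidal

cycloidal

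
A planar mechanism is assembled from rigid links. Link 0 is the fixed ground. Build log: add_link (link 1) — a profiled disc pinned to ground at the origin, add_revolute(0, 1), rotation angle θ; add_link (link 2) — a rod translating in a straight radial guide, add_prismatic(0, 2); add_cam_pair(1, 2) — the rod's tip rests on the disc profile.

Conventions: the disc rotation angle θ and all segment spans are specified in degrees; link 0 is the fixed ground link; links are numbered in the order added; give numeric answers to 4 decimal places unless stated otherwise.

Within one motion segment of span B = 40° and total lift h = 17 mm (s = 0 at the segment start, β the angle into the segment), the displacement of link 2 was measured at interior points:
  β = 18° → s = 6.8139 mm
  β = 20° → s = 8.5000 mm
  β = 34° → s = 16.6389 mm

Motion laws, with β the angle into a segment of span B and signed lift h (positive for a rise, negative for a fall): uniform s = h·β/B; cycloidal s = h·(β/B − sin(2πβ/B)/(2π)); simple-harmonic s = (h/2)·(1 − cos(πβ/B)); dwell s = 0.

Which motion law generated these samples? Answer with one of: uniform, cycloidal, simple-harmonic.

candidates at β/B = r: uniform s = h·r (linear in β); cycloidal s = h·(r − sin(2πr)/(2π)); simple-harmonic s = (h/2)(1 − cos(πr))
β=18°: printed 6.8139 | uniform 7.6500, cycloidal 6.8139, simple-harmonic 7.1703
β=20°: printed 8.5000 | uniform 8.5000, cycloidal 8.5000, simple-harmonic 8.5000
β=34°: printed 16.6389 | uniform 14.4500, cycloidal 16.6389, simple-harmonic 16.0736
only one law matches every sample → cycloidal

cycloidal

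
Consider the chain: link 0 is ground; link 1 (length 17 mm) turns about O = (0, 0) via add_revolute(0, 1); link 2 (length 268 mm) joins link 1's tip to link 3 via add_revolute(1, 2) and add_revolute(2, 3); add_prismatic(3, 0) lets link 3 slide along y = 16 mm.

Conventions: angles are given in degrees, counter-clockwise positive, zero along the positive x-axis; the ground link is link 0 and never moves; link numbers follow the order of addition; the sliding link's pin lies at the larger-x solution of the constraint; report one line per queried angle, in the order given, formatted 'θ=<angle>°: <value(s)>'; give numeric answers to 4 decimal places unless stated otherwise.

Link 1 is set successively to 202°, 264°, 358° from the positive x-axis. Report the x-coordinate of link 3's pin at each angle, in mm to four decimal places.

geometry: r = 17 mm, L = 268 mm, e = 16 mm
θ=202°: crank pin P = (r cos θ, r sin θ) = (-15.762126, -6.368312)
θ=202°: h = r sin θ − e = -6.368312 − 16 = -22.368312
θ=202°: x = r cos θ + √(L² − h²) = -15.762126 + 267.064896 = 251.302770
θ=264°: crank pin P = (r cos θ, r sin θ) = (-1.776984, -16.906872)
θ=264°: h = r sin θ − e = -16.906872 − 16 = -32.906872
θ=264°: x = r cos θ + √(L² − h²) = -1.776984 + 265.972062 = 264.195078
θ=358°: crank pin P = (r cos θ, r sin θ) = (16.989644, -0.593291)
θ=358°: h = r sin θ − e = -0.593291 − 16 = -16.593291
θ=358°: x = r cos θ + √(L² − h²) = 16.989644 + 267.485818 = 284.475462

θ=202°: 251.3028
θ=264°: 264.1951
θ=358°: 284.4755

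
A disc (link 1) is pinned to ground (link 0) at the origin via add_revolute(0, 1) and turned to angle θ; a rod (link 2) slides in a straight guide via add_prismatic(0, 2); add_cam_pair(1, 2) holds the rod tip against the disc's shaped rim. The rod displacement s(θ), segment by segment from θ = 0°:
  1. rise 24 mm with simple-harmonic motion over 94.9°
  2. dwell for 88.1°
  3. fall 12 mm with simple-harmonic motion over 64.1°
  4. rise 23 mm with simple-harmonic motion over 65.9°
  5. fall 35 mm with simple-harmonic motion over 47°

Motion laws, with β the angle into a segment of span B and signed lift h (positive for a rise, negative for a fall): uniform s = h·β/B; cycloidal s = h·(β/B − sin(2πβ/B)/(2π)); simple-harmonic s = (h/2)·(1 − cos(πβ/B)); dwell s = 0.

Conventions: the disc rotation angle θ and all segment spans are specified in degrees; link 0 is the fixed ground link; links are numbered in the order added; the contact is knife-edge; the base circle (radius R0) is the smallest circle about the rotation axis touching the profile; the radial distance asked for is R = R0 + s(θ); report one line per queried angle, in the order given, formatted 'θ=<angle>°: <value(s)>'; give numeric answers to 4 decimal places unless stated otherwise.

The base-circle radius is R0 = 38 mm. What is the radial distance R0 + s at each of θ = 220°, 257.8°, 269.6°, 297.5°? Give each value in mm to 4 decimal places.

segment 1 (0° to 94.9°, simple-harmonic, h = 24) is passed completely: s = 0.0000 + (24) = 24.0000
segment 2 (94.9° to 183°, dwell): s unchanged at 24.0000
θ = 220° falls in segment 3 (183° to 247.1°, simple-harmonic, h = -12): β = 220 − 183 = 37°, B = 64.1°; Δs = -12/2·(1 − cos(π·0.5772)) = -7.4414; s = 24.0000 − 7.4414 = 16.5586
segment 3 (183° to 247.1°, simple-harmonic, h = -12) is passed completely: s = 24.0000 + (-12) = 12.0000
θ = 257.8° falls in segment 4 (247.1° to 313°, simple-harmonic, h = 23): β = 257.8 − 247.1 = 10.7°, B = 65.9°; Δs = 23/2·(1 − cos(π·0.1624)) = 1.4640; s = 12.0000 + 1.4640 = 13.4640
θ = 269.6° falls in segment 4 (247.1° to 313°, simple-harmonic, h = 23): β = 269.6 − 247.1 = 22.5°, B = 65.9°; Δs = 23/2·(1 − cos(π·0.3414)) = 6.0050; s = 12.0000 + 6.0050 = 18.0050
θ = 297.5° falls in segment 4 (247.1° to 313°, simple-harmonic, h = 23): β = 297.5 − 247.1 = 50.4°, B = 65.9°; Δs = 23/2·(1 − cos(π·0.7648)) = 20.0008; s = 12.0000 + 20.0008 = 32.0008
θ=220°: R = R0 + s = 38 + 16.5586 = 54.5586
θ=257.8°: R = R0 + s = 38 + 13.4640 = 51.4640
θ=269.6°: R = R0 + s = 38 + 18.0050 = 56.0050
θ=297.5°: R = R0 + s = 38 + 32.0008 = 70.0008

θ=220°: 54.5586
θ=257.8°: 51.4640
θ=269.6°: 56.0050
θ=297.5°: 70.0008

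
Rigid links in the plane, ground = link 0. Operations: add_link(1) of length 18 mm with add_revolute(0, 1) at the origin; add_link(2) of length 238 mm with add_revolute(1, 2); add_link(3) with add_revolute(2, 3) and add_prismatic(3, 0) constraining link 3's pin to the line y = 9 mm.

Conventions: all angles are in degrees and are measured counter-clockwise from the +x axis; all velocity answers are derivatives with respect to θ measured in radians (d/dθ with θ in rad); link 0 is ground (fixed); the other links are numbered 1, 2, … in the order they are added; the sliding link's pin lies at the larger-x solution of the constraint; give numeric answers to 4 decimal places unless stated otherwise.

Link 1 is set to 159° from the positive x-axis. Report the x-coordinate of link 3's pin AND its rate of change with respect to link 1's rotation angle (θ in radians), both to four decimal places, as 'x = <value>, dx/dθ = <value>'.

geometry: r = 18 mm, L = 238 mm, e = 9 mm
crank pin P = (r cos θ, r sin θ) = (-16.804448, 6.450623)
h = r sin θ − e = 6.450623 − 9 = -2.549377
x = r cos θ + √(L² − h²) = -16.804448 + 237.986346 = 221.181898
dx/dθ = −r sin θ − h·r cos θ/√(L² − h²) (θ in radians; h = -2.549377) = -6.630637

x = 221.1819, dx/dθ = -6.6306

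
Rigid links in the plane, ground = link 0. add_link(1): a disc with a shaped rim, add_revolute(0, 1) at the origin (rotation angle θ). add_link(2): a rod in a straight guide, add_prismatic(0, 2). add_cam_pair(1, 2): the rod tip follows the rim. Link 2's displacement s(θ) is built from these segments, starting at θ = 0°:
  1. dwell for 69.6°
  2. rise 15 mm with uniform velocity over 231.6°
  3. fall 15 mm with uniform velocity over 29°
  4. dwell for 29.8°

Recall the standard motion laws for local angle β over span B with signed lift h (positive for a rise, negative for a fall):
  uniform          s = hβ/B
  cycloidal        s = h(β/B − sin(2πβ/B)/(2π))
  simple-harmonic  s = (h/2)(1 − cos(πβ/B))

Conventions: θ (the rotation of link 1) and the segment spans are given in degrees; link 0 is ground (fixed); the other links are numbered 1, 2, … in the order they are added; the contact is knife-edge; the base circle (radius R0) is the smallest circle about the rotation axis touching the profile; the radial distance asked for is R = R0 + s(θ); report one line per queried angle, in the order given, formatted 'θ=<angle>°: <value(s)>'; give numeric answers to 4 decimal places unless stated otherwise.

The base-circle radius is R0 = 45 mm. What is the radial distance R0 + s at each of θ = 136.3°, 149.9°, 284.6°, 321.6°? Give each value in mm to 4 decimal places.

segment 1 (0° to 69.6°, dwell): s unchanged at 0.0000
θ = 136.3° falls in segment 2 (69.6° to 301.2°, uniform, h = 15): β = 136.3 − 69.6 = 66.7°, B = 231.6°; Δs = 15·66.7/231.6 = 4.3199; s = 0.0000 + 4.3199 = 4.3199
θ = 149.9° falls in segment 2 (69.6° to 301.2°, uniform, h = 15): β = 149.9 − 69.6 = 80.3°, B = 231.6°; Δs = 15·80.3/231.6 = 5.2008; s = 0.0000 + 5.2008 = 5.2008
θ = 284.6° falls in segment 2 (69.6° to 301.2°, uniform, h = 15): β = 284.6 − 69.6 = 215°, B = 231.6°; Δs = 15·215/231.6 = 13.9249; s = 0.0000 + 13.9249 = 13.9249
segment 2 (69.6° to 301.2°, uniform, h = 15) is passed completely: s = 0.0000 + (15) = 15.0000
θ = 321.6° falls in segment 3 (301.2° to 330.2°, uniform, h = -15): β = 321.6 − 301.2 = 20.4°, B = 29°; Δs = -15·20.4/29 = -10.5517; s = 15.0000 − 10.5517 = 4.4483
θ=136.3°: R = R0 + s = 45 + 4.3199 = 49.3199
θ=149.9°: R = R0 + s = 45 + 5.2008 = 50.2008
θ=284.6°: R = R0 + s = 45 + 13.9249 = 58.9249
θ=321.6°: R = R0 + s = 45 + 4.4483 = 49.4483

θ=136.3°: 49.3199
θ=149.9°: 50.2008
θ=284.6°: 58.9249
θ=321.6°: 49.4483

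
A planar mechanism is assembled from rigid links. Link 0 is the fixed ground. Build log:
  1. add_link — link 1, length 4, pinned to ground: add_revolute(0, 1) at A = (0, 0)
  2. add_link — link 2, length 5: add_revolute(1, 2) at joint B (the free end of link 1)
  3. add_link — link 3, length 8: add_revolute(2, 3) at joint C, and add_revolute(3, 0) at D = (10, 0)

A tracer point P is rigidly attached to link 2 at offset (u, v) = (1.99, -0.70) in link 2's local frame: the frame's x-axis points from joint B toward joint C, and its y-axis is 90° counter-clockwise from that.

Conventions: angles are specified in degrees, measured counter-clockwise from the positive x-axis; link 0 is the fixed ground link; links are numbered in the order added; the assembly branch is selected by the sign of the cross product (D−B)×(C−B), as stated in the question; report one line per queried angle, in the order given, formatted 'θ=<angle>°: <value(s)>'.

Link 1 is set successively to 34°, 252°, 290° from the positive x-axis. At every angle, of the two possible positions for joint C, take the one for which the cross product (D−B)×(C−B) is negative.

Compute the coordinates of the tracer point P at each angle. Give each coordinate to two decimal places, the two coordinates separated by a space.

A=(0,0), D=(10.00,0)
θ=34°: B = A + 4.00·(cos34°, sin34°) = (3.3162, 2.2368)
θ=34°: |BD| = 7.0482
θ=34°: circle(B,5.00) ∩ circle(D,8.00): a=0.7574, h=4.9423
θ=34°:   candidates: C₊=(5.6029,6.6832) cross=34.834; C₋=(2.4660,-2.6904) cross=-34.834
θ=34°:   branch - wants cross < 0 → take C=(2.4660,-2.6904) (cross=-34.834)
θ=34°: ex = (C−B)/|BC| = (-0.1700,-0.9854); ey = (0.9854,-0.1700)
θ=34°: P = B + 1.99·ex + -0.70·ey = (2.2880,0.3948)
θ=252°: B = A + 4.00·(cos252°, sin252°) = (-1.2361, -3.8042)
θ=252°: |BD| = 11.8626
θ=252°: circle(B,5.00) ∩ circle(D,8.00): a=4.2875, h=2.5725
θ=252°:   candidates: C₊=(2.0000,0.0073) cross=30.516; C₋=(3.6499,-4.8659) cross=-30.516
θ=252°:   branch - wants cross < 0 → take C=(3.6499,-4.8659) (cross=-30.516)
θ=252°: ex = (C−B)/|BC| = (0.9772,-0.2123); ey = (0.2123,0.9772)
θ=252°: P = B + 1.99·ex + -0.70·ey = (0.5599,-4.9108)
θ=290°: B = A + 4.00·(cos290°, sin290°) = (1.3681, -3.7588)
θ=290°: |BD| = 9.4148
θ=290°: circle(B,5.00) ∩ circle(D,8.00): a=2.6362, h=4.2486
θ=290°:   candidates: C₊=(2.0889,1.1890) cross=40.000; C₋=(5.4813,-6.6016) cross=-40.000
θ=290°:   branch - wants cross < 0 → take C=(5.4813,-6.6016) (cross=-40.000)
θ=290°: ex = (C−B)/|BC| = (0.8226,-0.5686); ey = (0.5686,0.8226)
θ=290°: P = B + 1.99·ex + -0.70·ey = (2.6071,-5.4661)

θ=34°: 2.29 0.39
θ=252°: 0.56 -4.91
θ=290°: 2.61 -5.47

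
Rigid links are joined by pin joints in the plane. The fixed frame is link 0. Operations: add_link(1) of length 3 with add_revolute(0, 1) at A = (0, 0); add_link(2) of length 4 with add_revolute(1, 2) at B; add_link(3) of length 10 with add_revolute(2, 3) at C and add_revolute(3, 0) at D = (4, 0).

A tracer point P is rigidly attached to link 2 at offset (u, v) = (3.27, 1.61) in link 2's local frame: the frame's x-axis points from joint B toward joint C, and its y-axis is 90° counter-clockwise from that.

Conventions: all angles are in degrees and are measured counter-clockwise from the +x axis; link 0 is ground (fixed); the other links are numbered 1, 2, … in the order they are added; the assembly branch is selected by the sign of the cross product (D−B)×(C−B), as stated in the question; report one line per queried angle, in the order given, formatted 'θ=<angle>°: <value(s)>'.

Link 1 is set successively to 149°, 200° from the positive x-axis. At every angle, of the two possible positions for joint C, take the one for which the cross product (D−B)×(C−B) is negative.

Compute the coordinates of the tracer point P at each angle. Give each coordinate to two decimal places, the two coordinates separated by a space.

A=(0,0), D=(4.00,0)
θ=149°: B = A + 3.00·(cos149°, sin149°) = (-2.5715, 1.5451)
θ=149°: |BD| = 6.7507
θ=149°: circle(B,4.00) ∩ circle(D,10.00): a=-2.8462, h=2.8105
θ=149°:   candidates: C₊=(-4.6989,4.9325) cross=18.973; C₋=(-5.9854,-0.5394) cross=-18.973
θ=149°:   branch - wants cross < 0 → take C=(-5.9854,-0.5394) (cross=-18.973)
θ=149°: ex = (C−B)/|BC| = (-0.8535,-0.5211); ey = (0.5211,-0.8535)
θ=149°: P = B + 3.27·ex + 1.61·ey = (-4.5234,-1.5330)
θ=200°: B = A + 3.00·(cos200°, sin200°) = (-2.8191, -1.0261)
θ=200°: |BD| = 6.8958
θ=200°: circle(B,4.00) ∩ circle(D,10.00): a=-2.6427, h=3.0027
θ=200°:   candidates: C₊=(-5.8791,1.5500) cross=20.706; C₋=(-4.9856,-4.3885) cross=-20.706
θ=200°:   branch - wants cross < 0 → take C=(-4.9856,-4.3885) (cross=-20.706)
θ=200°: ex = (C−B)/|BC| = (-0.5416,-0.8406); ey = (0.8406,-0.5416)
θ=200°: P = B + 3.27·ex + 1.61·ey = (-3.2368,-4.6469)

θ=149°: -4.52 -1.53
θ=200°: -3.24 -4.65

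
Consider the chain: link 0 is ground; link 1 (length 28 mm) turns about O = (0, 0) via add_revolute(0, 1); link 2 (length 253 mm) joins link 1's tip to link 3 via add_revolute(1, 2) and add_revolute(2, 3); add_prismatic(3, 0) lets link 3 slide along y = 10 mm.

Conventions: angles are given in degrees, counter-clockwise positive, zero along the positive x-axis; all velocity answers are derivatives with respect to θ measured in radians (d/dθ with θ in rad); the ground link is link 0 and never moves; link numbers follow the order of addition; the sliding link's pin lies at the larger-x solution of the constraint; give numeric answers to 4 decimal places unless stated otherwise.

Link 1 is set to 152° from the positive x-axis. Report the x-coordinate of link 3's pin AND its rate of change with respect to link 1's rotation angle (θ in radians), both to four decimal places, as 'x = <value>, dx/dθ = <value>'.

geometry: r = 28 mm, L = 253 mm, e = 10 mm
crank pin P = (r cos θ, r sin θ) = (-24.722533, 13.145204)
h = r sin θ − e = 13.145204 − 10 = 3.145204
x = r cos θ + √(L² − h²) = -24.722533 + 252.980449 = 228.257917
dx/dθ = −r sin θ − h·r cos θ/√(L² − h²) (θ in radians; h = 3.145204) = -12.837838

x = 228.2579, dx/dθ = -12.8378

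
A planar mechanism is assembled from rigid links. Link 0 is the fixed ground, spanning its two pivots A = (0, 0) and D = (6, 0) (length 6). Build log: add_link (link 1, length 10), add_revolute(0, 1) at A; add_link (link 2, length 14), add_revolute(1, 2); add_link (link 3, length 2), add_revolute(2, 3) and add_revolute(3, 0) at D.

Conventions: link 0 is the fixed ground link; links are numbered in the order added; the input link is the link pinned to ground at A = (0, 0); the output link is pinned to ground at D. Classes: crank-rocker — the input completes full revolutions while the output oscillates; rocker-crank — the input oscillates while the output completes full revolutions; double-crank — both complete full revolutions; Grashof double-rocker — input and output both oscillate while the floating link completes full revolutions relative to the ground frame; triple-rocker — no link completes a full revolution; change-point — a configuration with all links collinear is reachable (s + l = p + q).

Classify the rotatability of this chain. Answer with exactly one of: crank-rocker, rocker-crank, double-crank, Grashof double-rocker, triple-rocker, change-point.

lengths: ground=6, input=10, coupler=14, output=2
sorted: s=2 (shortest), l=14 (longest), p+q=16
s + l = 16 vs p + q = 16
s + l = p + q → change-point (collinear configuration reachable)

change-point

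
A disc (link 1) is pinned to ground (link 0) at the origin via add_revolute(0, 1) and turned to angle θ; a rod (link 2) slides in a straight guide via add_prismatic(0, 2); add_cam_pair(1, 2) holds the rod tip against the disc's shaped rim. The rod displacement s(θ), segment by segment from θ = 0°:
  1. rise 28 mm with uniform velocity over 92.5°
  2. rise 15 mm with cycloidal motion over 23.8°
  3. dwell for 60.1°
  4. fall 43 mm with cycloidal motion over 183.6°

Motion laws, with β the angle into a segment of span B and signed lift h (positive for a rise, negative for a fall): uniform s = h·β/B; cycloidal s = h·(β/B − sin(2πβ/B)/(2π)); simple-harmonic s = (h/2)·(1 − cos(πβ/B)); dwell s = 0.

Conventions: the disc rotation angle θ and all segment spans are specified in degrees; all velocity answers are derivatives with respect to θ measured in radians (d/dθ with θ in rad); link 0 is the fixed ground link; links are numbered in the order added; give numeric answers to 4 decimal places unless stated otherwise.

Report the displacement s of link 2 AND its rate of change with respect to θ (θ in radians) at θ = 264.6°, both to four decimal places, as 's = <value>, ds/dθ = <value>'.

segment 1 (0° to 92.5°, uniform, h = 28) is passed completely: s = 0.0000 + (28) = 28.0000
segment 2 (92.5° to 116.3°, cycloidal, h = 15) is passed completely: s = 28.0000 + (15) = 43.0000
segment 3 (116.3° to 176.4°, dwell): s unchanged at 43.0000
θ = 264.6° falls in segment 4 (176.4° to 360°, cycloidal, h = -43): β = 264.6 − 176.4 = 88.2°, B = 183.6°; Δs = -43·(0.4804 − sin(2π·0.4804)/(2π)) = -19.8159; s = 43.0000 − 19.8159 = 23.1841
velocity in seg [176.4°–360°] (cycloidal), θ in radians: β = 88.2° = 1.5394 rad, B = 183.6° = 3.2044 rad; ds/dθ = (h/B)(1 − cos(2πβ/B)) = ((-43)/3.2044)(1 − cos(2π·0.4804)) = -26.736184 mm/rad

s = 23.1841, ds/dθ = -26.7362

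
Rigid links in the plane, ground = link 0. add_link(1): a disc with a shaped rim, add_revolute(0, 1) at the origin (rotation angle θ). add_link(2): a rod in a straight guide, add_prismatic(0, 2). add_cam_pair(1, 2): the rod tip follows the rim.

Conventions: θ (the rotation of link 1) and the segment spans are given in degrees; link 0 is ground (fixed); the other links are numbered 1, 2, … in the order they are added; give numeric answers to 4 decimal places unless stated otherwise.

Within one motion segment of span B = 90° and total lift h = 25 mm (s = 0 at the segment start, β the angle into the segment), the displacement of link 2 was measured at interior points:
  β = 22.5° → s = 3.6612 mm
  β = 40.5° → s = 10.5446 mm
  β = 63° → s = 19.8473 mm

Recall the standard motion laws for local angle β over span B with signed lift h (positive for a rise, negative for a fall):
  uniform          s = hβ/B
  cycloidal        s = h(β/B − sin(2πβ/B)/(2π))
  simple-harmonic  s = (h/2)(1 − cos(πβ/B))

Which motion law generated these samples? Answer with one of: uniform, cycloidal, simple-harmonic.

candidates at β/B = r: uniform s = h·r (linear in β); cycloidal s = h·(r − sin(2πr)/(2π)); simple-harmonic s = (h/2)(1 − cos(πr))
β=22.5°: printed 3.6612 | uniform 6.2500, cycloidal 2.2711, simple-harmonic 3.6612
β=40.5°: printed 10.5446 | uniform 11.2500, cycloidal 10.0205, simple-harmonic 10.5446
β=63°: printed 19.8473 | uniform 17.5000, cycloidal 21.2841, simple-harmonic 19.8473
only one law matches every sample → simple-harmonic

simple-harmonic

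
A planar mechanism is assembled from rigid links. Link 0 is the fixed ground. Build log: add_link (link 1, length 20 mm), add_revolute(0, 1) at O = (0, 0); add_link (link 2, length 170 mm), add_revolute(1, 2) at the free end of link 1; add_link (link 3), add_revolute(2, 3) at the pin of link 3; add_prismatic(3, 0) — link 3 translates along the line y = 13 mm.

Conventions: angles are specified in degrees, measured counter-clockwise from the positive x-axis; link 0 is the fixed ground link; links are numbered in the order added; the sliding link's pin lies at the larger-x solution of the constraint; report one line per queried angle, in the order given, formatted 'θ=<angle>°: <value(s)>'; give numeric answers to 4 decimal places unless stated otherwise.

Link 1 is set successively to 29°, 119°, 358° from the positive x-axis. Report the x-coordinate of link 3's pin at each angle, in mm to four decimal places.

geometry: r = 20 mm, L = 170 mm, e = 13 mm
θ=29°: crank pin P = (r cos θ, r sin θ) = (17.492394, 9.696192)
θ=29°: h = r sin θ − e = 9.696192 − 13 = -3.303808
θ=29°: x = r cos θ + √(L² − h²) = 17.492394 + 169.967894 = 187.460288
θ=119°: crank pin P = (r cos θ, r sin θ) = (-9.696192, 17.492394)
θ=119°: h = r sin θ − e = 17.492394 − 13 = 4.492394
θ=119°: x = r cos θ + √(L² − h²) = -9.696192 + 169.940632 = 160.244440
θ=358°: crank pin P = (r cos θ, r sin θ) = (19.987817, -0.697990)
θ=358°: h = r sin θ − e = -0.697990 − 13 = -13.697990
θ=358°: x = r cos θ + √(L² − h²) = 19.987817 + 169.447234 = 189.435050

θ=29°: 187.4603
θ=119°: 160.2444
θ=358°: 189.4351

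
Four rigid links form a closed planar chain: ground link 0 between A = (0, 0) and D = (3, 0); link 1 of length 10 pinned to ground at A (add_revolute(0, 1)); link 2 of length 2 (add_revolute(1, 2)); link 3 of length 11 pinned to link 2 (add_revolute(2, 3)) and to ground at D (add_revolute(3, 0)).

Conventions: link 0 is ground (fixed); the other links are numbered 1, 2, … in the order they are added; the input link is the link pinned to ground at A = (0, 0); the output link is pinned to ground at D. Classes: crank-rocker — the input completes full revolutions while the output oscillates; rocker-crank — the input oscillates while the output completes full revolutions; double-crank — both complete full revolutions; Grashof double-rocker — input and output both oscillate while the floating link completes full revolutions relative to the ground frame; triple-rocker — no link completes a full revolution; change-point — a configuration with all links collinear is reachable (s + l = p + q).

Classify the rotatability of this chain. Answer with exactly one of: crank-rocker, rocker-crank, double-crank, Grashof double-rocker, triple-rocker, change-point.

lengths: ground=3, input=10, coupler=2, output=11
sorted: s=2 (shortest), l=11 (longest), p+q=13
s + l = 13 vs p + q = 13
s + l = p + q → change-point (collinear configuration reachable)

change-point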